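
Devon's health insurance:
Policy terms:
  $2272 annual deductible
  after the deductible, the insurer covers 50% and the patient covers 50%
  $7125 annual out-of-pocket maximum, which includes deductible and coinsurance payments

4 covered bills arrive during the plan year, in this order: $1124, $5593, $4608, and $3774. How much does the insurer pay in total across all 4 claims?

$7974

#1 ($1124): entire amount goes to the deductible. Patient pays $1124; OOP now $1124. Plan pays $1124 − $1124 = $0.
#2 ($5593): $1148 to deductible, leaving $4445; 50% of $4445 = $2222.50. Patient owes $3370.50 (running OOP $4494.50). Insurer: $5593 − $3370.50 = $2222.50.
#3 ($4608): deductible already satisfied, so patient's share is 50% × $4608 = $2304. Patient owes $2304 (running OOP $6798.50). Insurer: $4608 − $2304 = $2304.
#4 ($3774): deductible met; 50% of $3774 = $1887. Adding that to $6798.50 gives $8685.50, past the $7125 cap; patient pays only $7125 − $6798.50 = $326.50. Plan pays $3774 − $326.50 = $3447.50.
Insurer total: $0 + $2222.50 + $2304 + $3447.50 = $7974.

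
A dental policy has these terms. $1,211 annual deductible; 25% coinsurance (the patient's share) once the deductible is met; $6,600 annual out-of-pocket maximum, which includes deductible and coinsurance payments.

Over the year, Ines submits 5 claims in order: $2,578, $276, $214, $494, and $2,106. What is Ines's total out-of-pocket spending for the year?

Claim 1 ($2,578): $1,211 to deductible, leaving $1,367; coinsurance $1,367 × 25% = $341.75. Cost to patient: $1,552.75. OOP to date $1,552.75.
Claim 2 ($276): 25% coinsurance on $276 = $69. Patient pays $69; OOP now $1,621.75.
Claim 3 ($214): deductible already satisfied, so patient's share is 25% × $214 = $53.50. Patient owes $53.50 (running OOP $1,675.25).
Claim 4 ($494): deductible met; 25% of $494 = $123.50. Patient owes $123.50 (running OOP $1,798.75).
Claim 5 ($2,106): deductible met; 25% of $2,106 = $526.50. Patient owes $526.50 (running OOP $2,325.25).
Total paid by the patient: $1,552.75 + $69 + $53.50 + $123.50 + $526.50 = $2,325.25.

$2,325.25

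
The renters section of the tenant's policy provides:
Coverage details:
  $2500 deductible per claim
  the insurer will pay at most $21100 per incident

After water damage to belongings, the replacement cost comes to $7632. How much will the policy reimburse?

$5132

After the deductible, $7632 − $2500 = $5132 remains.
$5132 ≤ $21100, so the limit doesn't bind; insurer pays $5132.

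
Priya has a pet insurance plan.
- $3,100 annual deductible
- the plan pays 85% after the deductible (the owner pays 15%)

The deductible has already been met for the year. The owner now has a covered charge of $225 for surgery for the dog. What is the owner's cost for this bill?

With the deductible met, the entire $225 is subject to coinsurance.
Coinsurance: $225 × 15% = $33.75.

$33.75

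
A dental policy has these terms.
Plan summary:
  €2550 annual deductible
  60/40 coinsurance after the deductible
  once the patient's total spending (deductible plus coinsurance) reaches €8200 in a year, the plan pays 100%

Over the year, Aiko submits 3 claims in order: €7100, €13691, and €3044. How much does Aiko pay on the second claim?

Bill 1, €7100: deductible takes €2550, €4550 remains; patient's 40% is €1820. Cost to patient: €4370. OOP to date €4370.
Bill 2, €13691: deductible met; 40% of €13691 = €5476.40. Adding that to €4370 gives €9846.40, past the €8200 cap; patient pays only €8200 − €4370 = €3830.

€3830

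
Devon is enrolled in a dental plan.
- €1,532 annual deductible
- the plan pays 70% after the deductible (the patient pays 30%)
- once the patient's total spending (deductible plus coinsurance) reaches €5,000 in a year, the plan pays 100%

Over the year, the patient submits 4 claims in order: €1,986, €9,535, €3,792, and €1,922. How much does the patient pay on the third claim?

€471.30

Claim 1 — €1,986: deductible takes €1,532, €454 remains; 30% of €454 = €136.20. Patient pays €1,668.20; OOP now €1,668.20.
Claim 2 — €9,535: deductible already satisfied, so patient's share is 30% × €9,535 = €2,860.50. Patient owes €2,860.50 (running OOP €4,528.70).
Claim 3 — €3,792: 30% coinsurance on €3,792 = €1,137.60. That would push OOP to €5,666.30, over the €5,000 cap, so patient pays €5,000 − €4,528.70 = €471.30.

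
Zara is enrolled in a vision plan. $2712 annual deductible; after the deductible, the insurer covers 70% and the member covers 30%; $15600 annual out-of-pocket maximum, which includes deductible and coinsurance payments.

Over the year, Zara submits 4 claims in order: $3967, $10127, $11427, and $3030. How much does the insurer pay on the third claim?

$7998.90

#1 ($3967): $2712 to deductible, leaving $1255; 30% of $1255 = $376.50. Member owes $3088.50 (running OOP $3088.50). Plan pays $3967 − $3088.50 = $878.50.
#2 ($10127): deductible already satisfied, so member's share is 30% × $10127 = $3038.10. Member owes $3038.10 (running OOP $6126.60). Plan pays $10127 − $3038.10 = $7088.90.
#3 ($11427): deductible already satisfied, so member's share is 30% × $11427 = $3428.10. Cost to member: $3428.10. OOP to date $9554.70. Insurer: $11427 − $3428.10 = $7998.90.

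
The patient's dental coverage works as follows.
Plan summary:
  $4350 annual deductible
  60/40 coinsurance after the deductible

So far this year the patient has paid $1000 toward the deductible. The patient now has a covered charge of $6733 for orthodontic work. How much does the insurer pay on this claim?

Deductible still to meet: $4350 − $1000 = $3350.
After the $3350 deductible portion, $6733 − $3350 = $3383 is subject to coinsurance.
Coinsurance: $3383 × 40% = $1353.20.
That puts the patient's cost at $3350 + $1353.20 = $4703.20.
Insurer pays the balance: $6733 − $4703.20 = $2029.80.

$2029.80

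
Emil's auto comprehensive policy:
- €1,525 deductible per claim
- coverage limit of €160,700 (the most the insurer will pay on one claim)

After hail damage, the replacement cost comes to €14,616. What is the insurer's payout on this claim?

€13,091

After the deductible, €14,616 − €1,525 = €13,091 remains.
€13,091 is within the €160,700 limit, so the insurer pays €13,091.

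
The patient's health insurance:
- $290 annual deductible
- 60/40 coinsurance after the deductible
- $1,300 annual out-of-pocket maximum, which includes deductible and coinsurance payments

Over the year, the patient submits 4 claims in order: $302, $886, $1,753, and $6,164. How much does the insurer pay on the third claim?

Claim 1 ($302): deductible takes $290, $12 remains; coinsurance $12 × 40% = $4.80. Cost to patient: $294.80. OOP to date $294.80. Plan pays $302 − $294.80 = $7.20.
Claim 2 ($886): deductible met; 40% of $886 = $354.40. Patient owes $354.40 (running OOP $649.20). Insurer: $886 − $354.40 = $531.60.
Claim 3 ($1,753): deductible already satisfied, so patient's share is 40% × $1,753 = $701.20. Adding that to $649.20 gives $1,350.40, past the $1,300 cap; patient pays only $1,300 − $649.20 = $650.80. Insurer: $1,753 − $650.80 = $1,102.20.

$1,102.20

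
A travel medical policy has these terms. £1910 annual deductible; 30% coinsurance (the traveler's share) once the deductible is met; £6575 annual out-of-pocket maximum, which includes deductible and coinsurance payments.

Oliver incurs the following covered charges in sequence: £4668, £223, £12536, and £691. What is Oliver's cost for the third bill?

Claim 1 (£4668): £1910 to deductible, leaving £2758; coinsurance £2758 × 30% = £827.40. Traveler pays £2737.40; OOP now £2737.40.
Claim 2 (£223): deductible met; 30% of £223 = £66.90. Traveler pays £66.90; OOP now £2804.30.
Claim 3 (£12536): deductible already satisfied, so traveler's share is 30% × £12536 = £3760.80. Cost to traveler: £3760.80. OOP to date £6565.10.

£3760.80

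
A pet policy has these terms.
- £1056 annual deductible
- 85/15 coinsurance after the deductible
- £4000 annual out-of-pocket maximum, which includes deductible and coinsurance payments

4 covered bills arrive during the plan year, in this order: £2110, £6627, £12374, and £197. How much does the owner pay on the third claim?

Claim 1 — £2110: £1056 to deductible, leaving £1054; owner's 15% is £158.10. Owner owes £1214.10 (running OOP £1214.10).
Claim 2 — £6627: deductible already satisfied, so owner's share is 15% × £6627 = £994.05. Cost to owner: £994.05. OOP to date £2208.15.
Claim 3 — £12374: deductible met; 15% of £12374 = £1856.10. Adding that to £2208.15 gives £4064.25, past the £4000 cap; owner pays only £4000 − £2208.15 = £1791.85.

£1791.85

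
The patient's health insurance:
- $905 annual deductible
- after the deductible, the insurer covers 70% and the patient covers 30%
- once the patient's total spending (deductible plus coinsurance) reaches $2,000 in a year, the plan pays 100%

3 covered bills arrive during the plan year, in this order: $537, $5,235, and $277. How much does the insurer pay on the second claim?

Bill 1, $537: fully absorbed by the deductible. Patient owes $537 (running OOP $537). Plan pays $537 − $537 = $0.
Bill 2, $5,235: deductible takes $368, $4,867 remains; 30% of $4,867 = $1,460.10. Together that's $368 + $1,460.10 = $1,828.10. OOP would hit $2,365.10 > $2,000, so the cap limits the patient to $2,000 − $537 = $1,463. Plan pays $5,235 − $1,463 = $3,772.

$3,772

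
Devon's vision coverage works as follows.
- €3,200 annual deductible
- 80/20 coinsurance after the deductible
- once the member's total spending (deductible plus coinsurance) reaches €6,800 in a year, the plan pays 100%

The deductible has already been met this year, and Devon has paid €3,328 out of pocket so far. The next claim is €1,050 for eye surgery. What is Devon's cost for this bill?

€210

The deductible is already satisfied, so the full bill goes to coinsurance.
Member's 20% share of €1,050 is €210.
Total out-of-pocket so far would be €3,328 + €210 = €3,538, below the €6,800 cap — no reduction.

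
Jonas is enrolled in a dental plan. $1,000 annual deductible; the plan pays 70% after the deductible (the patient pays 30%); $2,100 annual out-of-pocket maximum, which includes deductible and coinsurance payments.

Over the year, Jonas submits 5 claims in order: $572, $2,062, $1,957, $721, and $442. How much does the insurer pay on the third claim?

#1 ($572): all of it applies to the deductible. Patient owes $572 (running OOP $572). Plan pays $572 − $572 = $0.
#2 ($2,062): $428 finishes the deductible; $1,634 goes to coinsurance; 30% of $1,634 = $490.20. Cost to patient: $918.20. OOP to date $1,490.20. Insurer: $2,062 − $918.20 = $1,143.80.
#3 ($1,957): deductible already satisfied, so patient's share is 30% × $1,957 = $587.10. Patient owes $587.10 (running OOP $2,077.30). Insurer: $1,957 − $587.10 = $1,369.90.

$1,369.90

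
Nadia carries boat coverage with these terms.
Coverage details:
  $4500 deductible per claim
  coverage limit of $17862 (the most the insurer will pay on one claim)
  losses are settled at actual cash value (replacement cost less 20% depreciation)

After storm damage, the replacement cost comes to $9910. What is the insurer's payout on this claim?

At 20% depreciation, ACV = $9910 − $1982 = $7928.
After the deductible, $7928 − $4500 = $3428 remains.
$3428 is within the $17862 limit, so the insurer pays $3428.

$3428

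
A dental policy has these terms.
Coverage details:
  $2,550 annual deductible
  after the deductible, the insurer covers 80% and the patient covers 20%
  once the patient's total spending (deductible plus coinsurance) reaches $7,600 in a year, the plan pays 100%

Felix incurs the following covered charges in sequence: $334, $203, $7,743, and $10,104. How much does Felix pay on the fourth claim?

$2,020.80

Claim 1 — $334: all of it applies to the deductible. Patient pays $334; OOP now $334.
Claim 2 — $203: fully absorbed by the deductible. Patient pays $203; OOP now $537.
Claim 3 — $7,743: deductible takes $2,013, $5,730 remains; coinsurance $5,730 × 20% = $1,146. Patient owes $3,159 (running OOP $3,696).
Claim 4 — $10,104: deductible met; 20% of $10,104 = $2,020.80. Cost to patient: $2,020.80. OOP to date $5,716.80.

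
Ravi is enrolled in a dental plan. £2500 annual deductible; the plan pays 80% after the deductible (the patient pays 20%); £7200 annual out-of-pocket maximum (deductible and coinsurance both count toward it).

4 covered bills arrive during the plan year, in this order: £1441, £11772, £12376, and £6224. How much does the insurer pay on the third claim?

£9900.80

Claim 1 (£1441): fully absorbed by the deductible. Patient owes £1441 (running OOP £1441). Plan pays £1441 − £1441 = £0.
Claim 2 (£11772): £1059 finishes the deductible; £10713 goes to coinsurance; coinsurance £10713 × 20% = £2142.60. Patient pays £3201.60; OOP now £4642.60. Insurer: £11772 − £3201.60 = £8570.40.
Claim 3 (£12376): deductible already satisfied, so patient's share is 20% × £12376 = £2475.20. Patient owes £2475.20 (running OOP £7117.80). Insurer: £12376 − £2475.20 = £9900.80.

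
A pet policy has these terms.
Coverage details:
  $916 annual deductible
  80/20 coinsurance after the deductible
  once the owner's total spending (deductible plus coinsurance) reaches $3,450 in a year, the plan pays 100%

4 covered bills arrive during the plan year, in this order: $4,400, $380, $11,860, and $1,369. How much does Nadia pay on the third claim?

Bill 1, $4,400: $916 to deductible, leaving $3,484; owner's 20% is $696.80. Owner pays $1,612.80; OOP now $1,612.80.
Bill 2, $380: deductible met; 20% of $380 = $76. Cost to owner: $76. OOP to date $1,688.80.
Bill 3, $11,860: deductible met; 20% of $11,860 = $2,372. That would push OOP to $4,060.80, over the $3,450 cap, so owner pays $3,450 − $1,688.80 = $1,761.20.

$1,761.20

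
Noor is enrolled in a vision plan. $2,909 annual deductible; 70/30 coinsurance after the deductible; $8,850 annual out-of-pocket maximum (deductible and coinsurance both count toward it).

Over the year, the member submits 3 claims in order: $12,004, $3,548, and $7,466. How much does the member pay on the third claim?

Claim 1 — $12,004: $2,909 finishes the deductible; $9,095 goes to coinsurance; 30% of $9,095 = $2,728.50. Cost to member: $5,637.50. OOP to date $5,637.50.
Claim 2 — $3,548: deductible already satisfied, so member's share is 30% × $3,548 = $1,064.40. Member pays $1,064.40; OOP now $6,701.90.
Claim 3 — $7,466: 30% coinsurance on $7,466 = $2,239.80. OOP would hit $8,941.70 > $8,850, so the cap limits the member to $8,850 − $6,701.90 = $2,148.10.

$2,148.10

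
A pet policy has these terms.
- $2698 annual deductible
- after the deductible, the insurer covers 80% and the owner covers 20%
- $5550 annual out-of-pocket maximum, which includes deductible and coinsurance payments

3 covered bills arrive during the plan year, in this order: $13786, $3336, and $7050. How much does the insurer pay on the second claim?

Bill 1, $13786: deductible takes $2698, $11088 remains; owner's 20% is $2217.60. Owner pays $4915.60; OOP now $4915.60. Plan pays $13786 − $4915.60 = $8870.40.
Bill 2, $3336: 20% coinsurance on $3336 = $667.20. Adding that to $4915.60 gives $5582.80, past the $5550 cap; owner pays only $5550 − $4915.60 = $634.40. Insurer: $3336 − $634.40 = $2701.60.

$2701.60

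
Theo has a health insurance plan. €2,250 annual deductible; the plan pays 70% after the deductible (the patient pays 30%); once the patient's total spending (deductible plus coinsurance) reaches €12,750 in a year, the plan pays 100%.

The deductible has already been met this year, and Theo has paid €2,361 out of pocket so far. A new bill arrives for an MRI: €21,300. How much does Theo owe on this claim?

With the deductible met, the entire €21,300 is subject to coinsurance.
Coinsurance: €21,300 × 30% = €6,390.
Total out-of-pocket so far would be €2,361 + €6,390 = €8,751, below the €12,750 cap — no reduction.

€6,390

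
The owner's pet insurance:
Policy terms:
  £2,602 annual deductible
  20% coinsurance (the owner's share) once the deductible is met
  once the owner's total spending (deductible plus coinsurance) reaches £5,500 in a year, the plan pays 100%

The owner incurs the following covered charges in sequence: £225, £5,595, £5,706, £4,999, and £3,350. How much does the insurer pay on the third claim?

Claim 1 — £225: all of it applies to the deductible. Owner pays £225; OOP now £225. Insurer: £225 − £225 = £0.
Claim 2 — £5,595: £2,377 to deductible, leaving £3,218; 20% of £3,218 = £643.60. Owner pays £3,020.60; OOP now £3,245.60. Plan pays £5,595 − £3,020.60 = £2,574.40.
Claim 3 — £5,706: 20% coinsurance on £5,706 = £1,141.20. Owner pays £1,141.20; OOP now £4,386.80. Plan pays £5,706 − £1,141.20 = £4,564.80.

£4,564.80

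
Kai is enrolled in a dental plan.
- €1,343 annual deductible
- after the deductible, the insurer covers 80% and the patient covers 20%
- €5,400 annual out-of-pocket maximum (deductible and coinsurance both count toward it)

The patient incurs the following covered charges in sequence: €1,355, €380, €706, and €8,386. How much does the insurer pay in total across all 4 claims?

€7,587.20

Bill 1, €1,355: €1,343 finishes the deductible; €12 goes to coinsurance; coinsurance €12 × 20% = €2.40. Patient owes €1,345.40 (running OOP €1,345.40). Plan pays €1,355 − €1,345.40 = €9.60.
Bill 2, €380: deductible already satisfied, so patient's share is 20% × €380 = €76. Patient pays €76; OOP now €1,421.40. Plan pays €380 − €76 = €304.
Bill 3, €706: deductible already satisfied, so patient's share is 20% × €706 = €141.20. Cost to patient: €141.20. OOP to date €1,562.60. Insurer: €706 − €141.20 = €564.80.
Bill 4, €8,386: 20% coinsurance on €8,386 = €1,677.20. Patient owes €1,677.20 (running OOP €3,239.80). Plan pays €8,386 − €1,677.20 = €6,708.80.
Insurer total: €9.60 + €304 + €564.80 + €6,708.80 = €7,587.20.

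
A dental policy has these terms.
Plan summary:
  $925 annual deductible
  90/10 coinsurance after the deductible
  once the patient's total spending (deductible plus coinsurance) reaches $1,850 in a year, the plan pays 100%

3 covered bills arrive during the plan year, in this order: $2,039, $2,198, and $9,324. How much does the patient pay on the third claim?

$593.80

Claim 1 — $2,039: $925 finishes the deductible; $1,114 goes to coinsurance; 10% of $1,114 = $111.40. Patient pays $1,036.40; OOP now $1,036.40.
Claim 2 — $2,198: deductible met; 10% of $2,198 = $219.80. Patient owes $219.80 (running OOP $1,256.20).
Claim 3 — $9,324: 10% coinsurance on $9,324 = $932.40. OOP would hit $2,188.60 > $1,850, so the cap limits the patient to $1,850 − $1,256.20 = $593.80.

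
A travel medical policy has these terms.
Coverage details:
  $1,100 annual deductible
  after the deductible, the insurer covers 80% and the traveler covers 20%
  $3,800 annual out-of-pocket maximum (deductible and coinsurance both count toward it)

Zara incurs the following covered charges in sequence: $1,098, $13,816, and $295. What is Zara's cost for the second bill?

Bill 1, $1,098: fully absorbed by the deductible. Traveler pays $1,098; OOP now $1,098.
Bill 2, $13,816: deductible takes $2, $13,814 remains; coinsurance $13,814 × 20% = $2,762.80. Claim cost before the cap: $2 + $2,762.80 = $2,764.80. OOP would hit $3,862.80 > $3,800, so the cap limits the traveler to $3,800 − $1,098 = $2,702.

$2,702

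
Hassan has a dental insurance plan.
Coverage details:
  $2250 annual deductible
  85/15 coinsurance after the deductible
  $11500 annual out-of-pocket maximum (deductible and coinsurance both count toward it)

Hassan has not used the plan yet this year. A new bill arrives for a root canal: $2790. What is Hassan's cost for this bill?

Nothing has been paid toward the $2250 deductible, so the first $2250 of this charge is applied there.
That leaves $2790 − $2250 = $540 for coinsurance.
Coinsurance: $540 × 15% = $81.
So the patient owes $2250 + $81 = $2331 before any cap.
Cumulative spending $0 + $2331 = $2331 stays under the $11500 maximum.

$2331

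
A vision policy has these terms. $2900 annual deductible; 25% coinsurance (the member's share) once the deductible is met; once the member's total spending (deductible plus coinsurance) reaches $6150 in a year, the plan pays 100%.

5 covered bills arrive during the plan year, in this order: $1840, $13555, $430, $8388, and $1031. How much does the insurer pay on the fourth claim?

Claim 1 ($1840): entire amount goes to the deductible. Member pays $1840; OOP now $1840. Plan pays $1840 − $1840 = $0.
Claim 2 ($13555): $1060 to deductible, leaving $12495; 25% of $12495 = $3123.75. Member pays $4183.75; OOP now $6023.75. Plan pays $13555 − $4183.75 = $9371.25.
Claim 3 ($430): deductible met; 25% of $430 = $107.50. Member owes $107.50 (running OOP $6131.25). Insurer: $430 − $107.50 = $322.50.
Claim 4 ($8388): deductible met; 25% of $8388 = $2097. Adding that to $6131.25 gives $8228.25, past the $6150 cap; member pays only $6150 − $6131.25 = $18.75. Insurer: $8388 − $18.75 = $8369.25.

$8369.25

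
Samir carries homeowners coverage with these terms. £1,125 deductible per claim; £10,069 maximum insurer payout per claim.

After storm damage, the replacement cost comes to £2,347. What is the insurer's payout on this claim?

Less the £1,125 deductible: £2,347 − £1,125 = £1,222.
That's under the £10,069 cap, so the insurer reimburses the full £1,222.

£1,222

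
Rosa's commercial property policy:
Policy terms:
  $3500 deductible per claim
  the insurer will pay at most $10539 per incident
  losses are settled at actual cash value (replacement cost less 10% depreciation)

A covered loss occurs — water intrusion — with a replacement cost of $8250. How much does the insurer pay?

$3925

Depreciate 10%: the covered value is $8250 × 0.9 = $7425.
After the deductible, $7425 − $3500 = $3925 remains.
That's under the $10539 cap, so the insurer reimburses the full $3925.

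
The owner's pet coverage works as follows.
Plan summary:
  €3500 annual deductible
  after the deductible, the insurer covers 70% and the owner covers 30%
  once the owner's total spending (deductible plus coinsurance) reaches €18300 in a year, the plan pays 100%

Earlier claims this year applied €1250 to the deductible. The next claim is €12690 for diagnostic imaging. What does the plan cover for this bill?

€1250 of the €3500 deductible is already met, leaving €2250.
After the €2250 deductible portion, €12690 − €2250 = €10440 is subject to coinsurance.
Coinsurance: €10440 × 30% = €3132.
That puts the owner's cost at €2250 + €3132 = €5382 before any cap.
Total out-of-pocket so far would be €1250 + €5382 = €6632, below the €18300 cap — no reduction.
The plan picks up €12690 − €5382 = €7308.

€7308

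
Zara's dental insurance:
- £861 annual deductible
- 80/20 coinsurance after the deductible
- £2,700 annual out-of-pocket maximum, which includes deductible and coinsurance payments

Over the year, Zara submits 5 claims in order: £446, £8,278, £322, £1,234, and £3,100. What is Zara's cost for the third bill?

#1 (£446): entire amount goes to the deductible. Patient owes £446 (running OOP £446).
#2 (£8,278): £415 finishes the deductible; £7,863 goes to coinsurance; coinsurance £7,863 × 20% = £1,572.60. Patient pays £1,987.60; OOP now £2,433.60.
#3 (£322): deductible already satisfied, so patient's share is 20% × £322 = £64.40. Patient pays £64.40; OOP now £2,498.

£64.40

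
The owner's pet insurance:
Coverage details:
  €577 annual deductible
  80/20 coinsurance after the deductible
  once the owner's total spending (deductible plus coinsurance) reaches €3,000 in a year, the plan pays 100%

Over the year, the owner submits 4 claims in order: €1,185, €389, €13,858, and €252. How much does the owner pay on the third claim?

€2,223.60

Claim 1 (€1,185): deductible takes €577, €608 remains; coinsurance €608 × 20% = €121.60. Owner owes €698.60 (running OOP €698.60).
Claim 2 (€389): 20% coinsurance on €389 = €77.80. Owner pays €77.80; OOP now €776.40.
Claim 3 (€13,858): 20% coinsurance on €13,858 = €2,771.60. That would push OOP to €3,548, over the €3,000 cap, so owner pays €3,000 − €776.40 = €2,223.60.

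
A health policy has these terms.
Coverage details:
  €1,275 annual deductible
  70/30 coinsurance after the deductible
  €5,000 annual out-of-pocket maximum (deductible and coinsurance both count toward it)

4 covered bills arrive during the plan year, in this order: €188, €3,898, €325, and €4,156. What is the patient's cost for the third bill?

Claim 1 (€188): fully absorbed by the deductible. Cost to patient: €188. OOP to date €188.
Claim 2 (€3,898): deductible takes €1,087, €2,811 remains; patient's 30% is €843.30. Patient pays €1,930.30; OOP now €2,118.30.
Claim 3 (€325): 30% coinsurance on €325 = €97.50. Patient pays €97.50; OOP now €2,215.80.

€97.50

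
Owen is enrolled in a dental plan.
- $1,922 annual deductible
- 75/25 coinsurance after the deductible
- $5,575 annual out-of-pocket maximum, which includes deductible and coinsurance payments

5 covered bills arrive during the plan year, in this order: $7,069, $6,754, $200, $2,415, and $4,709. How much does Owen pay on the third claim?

Bill 1, $7,069: $1,922 finishes the deductible; $5,147 goes to coinsurance; 25% of $5,147 = $1,286.75. Cost to patient: $3,208.75. OOP to date $3,208.75.
Bill 2, $6,754: deductible already satisfied, so patient's share is 25% × $6,754 = $1,688.50. Cost to patient: $1,688.50. OOP to date $4,897.25.
Bill 3, $200: deductible met; 25% of $200 = $50. Patient pays $50; OOP now $4,947.25.

$50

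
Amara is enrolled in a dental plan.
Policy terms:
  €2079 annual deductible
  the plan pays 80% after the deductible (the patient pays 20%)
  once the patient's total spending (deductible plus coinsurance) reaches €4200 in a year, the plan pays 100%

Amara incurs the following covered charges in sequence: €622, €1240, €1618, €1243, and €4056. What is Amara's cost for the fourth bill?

Bill 1, €622: entire amount goes to the deductible. Cost to patient: €622. OOP to date €622.
Bill 2, €1240: entire amount goes to the deductible. Patient owes €1240 (running OOP €1862).
Bill 3, €1618: €217 to deductible, leaving €1401; patient's 20% is €280.20. Patient owes €497.20 (running OOP €2359.20).
Bill 4, €1243: deductible met; 20% of €1243 = €248.60. Patient owes €248.60 (running OOP €2607.80).

€248.60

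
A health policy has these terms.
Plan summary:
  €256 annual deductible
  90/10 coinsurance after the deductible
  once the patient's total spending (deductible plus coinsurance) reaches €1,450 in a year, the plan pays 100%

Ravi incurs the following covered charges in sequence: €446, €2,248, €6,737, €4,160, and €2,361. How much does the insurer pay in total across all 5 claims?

€14,502

#1 (€446): €256 finishes the deductible; €190 goes to coinsurance; coinsurance €190 × 10% = €19. Patient pays €275; OOP now €275. Plan pays €446 − €275 = €171.
#2 (€2,248): deductible met; 10% of €2,248 = €224.80. Cost to patient: €224.80. OOP to date €499.80. Plan pays €2,248 − €224.80 = €2,023.20.
#3 (€6,737): 10% coinsurance on €6,737 = €673.70. Cost to patient: €673.70. OOP to date €1,173.50. Insurer: €6,737 − €673.70 = €6,063.30.
#4 (€4,160): deductible met; 10% of €4,160 = €416. That would push OOP to €1,589.50, over the €1,450 cap, so patient pays €1,450 − €1,173.50 = €276.50. Plan pays €4,160 − €276.50 = €3,883.50.
#5 (€2,361): deductible met; 10% of €2,361 = €236.10. OOP would hit €1,686.10 > €1,450, so the cap limits the patient to €1,450 − €1,450 = €0. Plan pays €2,361 − €0 = €2,361.
Insurer total: €171 + €2,023.20 + €6,063.30 + €3,883.50 + €2,361 = €14,502.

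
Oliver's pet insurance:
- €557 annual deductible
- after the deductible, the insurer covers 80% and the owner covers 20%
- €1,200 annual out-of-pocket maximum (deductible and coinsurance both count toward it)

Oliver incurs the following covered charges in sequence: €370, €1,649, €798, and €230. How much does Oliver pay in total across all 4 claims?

€1,055

Claim 1 (€370): fully absorbed by the deductible. Cost to owner: €370. OOP to date €370.
Claim 2 (€1,649): €187 finishes the deductible; €1,462 goes to coinsurance; coinsurance €1,462 × 20% = €292.40. Owner owes €479.40 (running OOP €849.40).
Claim 3 (€798): deductible met; 20% of €798 = €159.60. Owner owes €159.60 (running OOP €1,009).
Claim 4 (€230): 20% coinsurance on €230 = €46. Cost to owner: €46. OOP to date €1,055.
Summing the owner's payments: €370 + €479.40 + €159.60 + €46 = €1,055.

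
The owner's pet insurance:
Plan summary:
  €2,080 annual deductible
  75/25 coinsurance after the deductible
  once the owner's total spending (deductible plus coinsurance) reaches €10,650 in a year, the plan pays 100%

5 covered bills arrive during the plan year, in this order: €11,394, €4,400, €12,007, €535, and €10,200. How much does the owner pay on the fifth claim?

Bill 1, €11,394: deductible takes €2,080, €9,314 remains; coinsurance €9,314 × 25% = €2,328.50. Cost to owner: €4,408.50. OOP to date €4,408.50.
Bill 2, €4,400: deductible already satisfied, so owner's share is 25% × €4,400 = €1,100. Owner owes €1,100 (running OOP €5,508.50).
Bill 3, €12,007: deductible already satisfied, so owner's share is 25% × €12,007 = €3,001.75. Owner pays €3,001.75; OOP now €8,510.25.
Bill 4, €535: deductible met; 25% of €535 = €133.75. Cost to owner: €133.75. OOP to date €8,644.
Bill 5, €10,200: deductible already satisfied, so owner's share is 25% × €10,200 = €2,550. Adding that to €8,644 gives €11,194, past the €10,650 cap; owner pays only €10,650 − €8,644 = €2,006.

€2,006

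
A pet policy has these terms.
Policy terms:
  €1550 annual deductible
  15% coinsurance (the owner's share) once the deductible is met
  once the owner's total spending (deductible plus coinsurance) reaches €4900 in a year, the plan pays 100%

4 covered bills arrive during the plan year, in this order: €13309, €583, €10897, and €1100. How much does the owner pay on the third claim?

Claim 1 — €13309: €1550 to deductible, leaving €11759; 15% of €11759 = €1763.85. Owner pays €3313.85; OOP now €3313.85.
Claim 2 — €583: deductible met; 15% of €583 = €87.45. Owner owes €87.45 (running OOP €3401.30).
Claim 3 — €10897: deductible met; 15% of €10897 = €1634.55. OOP would hit €5035.85 > €4900, so the cap limits the owner to €4900 − €3401.30 = €1498.70.

€1498.70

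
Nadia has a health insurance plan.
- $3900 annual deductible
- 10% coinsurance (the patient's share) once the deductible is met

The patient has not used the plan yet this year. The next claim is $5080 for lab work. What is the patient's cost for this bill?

Nothing has been paid toward the $3900 deductible, so the first $3900 of this charge is applied there.
After the $3900 deductible portion, $5080 − $3900 = $1180 is subject to coinsurance.
Coinsurance: $1180 × 10% = $118.
Patient responsibility: $3900 + $118 = $4018.

$4018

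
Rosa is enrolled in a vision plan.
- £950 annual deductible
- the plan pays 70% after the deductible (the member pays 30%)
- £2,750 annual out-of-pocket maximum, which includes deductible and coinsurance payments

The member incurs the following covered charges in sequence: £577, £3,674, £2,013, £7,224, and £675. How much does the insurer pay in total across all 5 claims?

£11,413

#1 (£577): entire amount goes to the deductible. Member pays £577; OOP now £577. Plan pays £577 − £577 = £0.
#2 (£3,674): deductible takes £373, £3,301 remains; coinsurance £3,301 × 30% = £990.30. Cost to member: £1,363.30. OOP to date £1,940.30. Insurer: £3,674 − £1,363.30 = £2,310.70.
#3 (£2,013): deductible already satisfied, so member's share is 30% × £2,013 = £603.90. Member pays £603.90; OOP now £2,544.20. Plan pays £2,013 − £603.90 = £1,409.10.
#4 (£7,224): deductible met; 30% of £7,224 = £2,167.20. That would push OOP to £4,711.40, over the £2,750 cap, so member pays £2,750 − £2,544.20 = £205.80. Plan pays £7,224 − £205.80 = £7,018.20.
#5 (£675): deductible already satisfied, so member's share is 30% × £675 = £202.50. Adding that to £2,750 gives £2,952.50, past the £2,750 cap; member pays only £2,750 − £2,750 = £0. Insurer: £675 − £0 = £675.
Insurer total = bills − member's total = £14,163 − £2,750 = £11,413.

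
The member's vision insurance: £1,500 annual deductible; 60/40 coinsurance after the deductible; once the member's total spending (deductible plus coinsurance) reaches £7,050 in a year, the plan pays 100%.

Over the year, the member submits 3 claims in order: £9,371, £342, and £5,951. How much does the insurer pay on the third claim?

Claim 1 — £9,371: deductible takes £1,500, £7,871 remains; 40% of £7,871 = £3,148.40. Member owes £4,648.40 (running OOP £4,648.40). Plan pays £9,371 − £4,648.40 = £4,722.60.
Claim 2 — £342: 40% coinsurance on £342 = £136.80. Member pays £136.80; OOP now £4,785.20. Insurer: £342 − £136.80 = £205.20.
Claim 3 — £5,951: 40% coinsurance on £5,951 = £2,380.40. OOP would hit £7,165.60 > £7,050, so the cap limits the member to £7,050 − £4,785.20 = £2,264.80. Insurer: £5,951 − £2,264.80 = £3,686.20.

£3,686.20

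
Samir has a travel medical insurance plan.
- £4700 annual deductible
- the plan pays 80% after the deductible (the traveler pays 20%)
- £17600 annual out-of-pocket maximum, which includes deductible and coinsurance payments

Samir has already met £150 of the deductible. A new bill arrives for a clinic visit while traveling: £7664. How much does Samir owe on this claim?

Deductible still to meet: £4700 − £150 = £4550.
After the £4550 deductible portion, £7664 − £4550 = £3114 is subject to coinsurance.
Traveler's 20% share of £3114 is £622.80.
That puts the traveler's cost at £4550 + £622.80 = £5172.80 before any cap.
Total out-of-pocket so far would be £150 + £5172.80 = £5322.80, below the £17600 cap — no reduction.

£5172.80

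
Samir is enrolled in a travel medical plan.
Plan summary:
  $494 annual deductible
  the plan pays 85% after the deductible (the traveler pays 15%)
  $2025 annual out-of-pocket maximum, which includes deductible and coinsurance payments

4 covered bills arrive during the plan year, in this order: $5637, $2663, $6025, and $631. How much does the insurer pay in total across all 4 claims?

$12931

#1 ($5637): $494 to deductible, leaving $5143; coinsurance $5143 × 15% = $771.45. Traveler pays $1265.45; OOP now $1265.45. Insurer: $5637 − $1265.45 = $4371.55.
#2 ($2663): deductible already satisfied, so traveler's share is 15% × $2663 = $399.45. Cost to traveler: $399.45. OOP to date $1664.90. Insurer: $2663 − $399.45 = $2263.55.
#3 ($6025): deductible met; 15% of $6025 = $903.75. Adding that to $1664.90 gives $2568.65, past the $2025 cap; traveler pays only $2025 − $1664.90 = $360.10. Plan pays $6025 − $360.10 = $5664.90.
#4 ($631): 15% coinsurance on $631 = $94.65. OOP would hit $2119.65 > $2025, so the cap limits the traveler to $2025 − $2025 = $0. Insurer: $631 − $0 = $631.
Insurer total: $4371.55 + $2263.55 + $5664.90 + $631 = $12931.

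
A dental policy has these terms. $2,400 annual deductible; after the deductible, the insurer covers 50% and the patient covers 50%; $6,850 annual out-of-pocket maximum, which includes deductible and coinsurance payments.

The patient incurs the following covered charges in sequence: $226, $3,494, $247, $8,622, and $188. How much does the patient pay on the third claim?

$123.50

Claim 1 — $226: all of it applies to the deductible. Patient pays $226; OOP now $226.
Claim 2 — $3,494: $2,174 finishes the deductible; $1,320 goes to coinsurance; 50% of $1,320 = $660. Cost to patient: $2,834. OOP to date $3,060.
Claim 3 — $247: 50% coinsurance on $247 = $123.50. Cost to patient: $123.50. OOP to date $3,183.50.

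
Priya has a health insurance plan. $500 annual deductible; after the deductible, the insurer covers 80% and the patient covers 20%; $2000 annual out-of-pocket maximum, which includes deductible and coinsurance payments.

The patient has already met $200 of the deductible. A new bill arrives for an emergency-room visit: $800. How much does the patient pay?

$400

Deductible still to meet: $500 − $200 = $300.
The remaining $500 (= $800 − $300) moves to coinsurance.
20% of $500 = $100 falls to the patient.
So the patient owes $300 + $100 = $400 before any cap.
Total out-of-pocket so far would be $200 + $400 = $600, below the $2000 cap — no reduction.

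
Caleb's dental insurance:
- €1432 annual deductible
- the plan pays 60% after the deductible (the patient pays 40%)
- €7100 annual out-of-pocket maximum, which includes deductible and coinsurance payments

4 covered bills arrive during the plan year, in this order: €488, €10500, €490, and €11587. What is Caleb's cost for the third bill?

€196

Claim 1 (€488): entire amount goes to the deductible. Patient owes €488 (running OOP €488).
Claim 2 (€10500): deductible takes €944, €9556 remains; 40% of €9556 = €3822.40. Patient pays €4766.40; OOP now €5254.40.
Claim 3 (€490): deductible met; 40% of €490 = €196. Patient pays €196; OOP now €5450.40.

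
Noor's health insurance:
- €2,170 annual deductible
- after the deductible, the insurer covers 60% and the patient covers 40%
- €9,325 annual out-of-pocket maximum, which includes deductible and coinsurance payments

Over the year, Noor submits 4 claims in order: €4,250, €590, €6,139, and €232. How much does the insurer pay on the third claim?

€3,683.40

Bill 1, €4,250: deductible takes €2,170, €2,080 remains; 40% of €2,080 = €832. Patient pays €3,002; OOP now €3,002. Insurer: €4,250 − €3,002 = €1,248.
Bill 2, €590: deductible met; 40% of €590 = €236. Cost to patient: €236. OOP to date €3,238. Insurer: €590 − €236 = €354.
Bill 3, €6,139: deductible met; 40% of €6,139 = €2,455.60. Patient owes €2,455.60 (running OOP €5,693.60). Insurer: €6,139 − €2,455.60 = €3,683.40.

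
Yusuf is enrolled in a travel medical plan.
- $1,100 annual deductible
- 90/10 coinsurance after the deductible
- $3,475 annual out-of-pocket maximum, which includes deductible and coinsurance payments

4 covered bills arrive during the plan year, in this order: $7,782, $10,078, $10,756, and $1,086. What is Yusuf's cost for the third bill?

#1 ($7,782): $1,100 finishes the deductible; $6,682 goes to coinsurance; 10% of $6,682 = $668.20. Traveler owes $1,768.20 (running OOP $1,768.20).
#2 ($10,078): 10% coinsurance on $10,078 = $1,007.80. Traveler owes $1,007.80 (running OOP $2,776).
#3 ($10,756): 10% coinsurance on $10,756 = $1,075.60. That would push OOP to $3,851.60, over the $3,475 cap, so traveler pays $3,475 − $2,776 = $699.

$699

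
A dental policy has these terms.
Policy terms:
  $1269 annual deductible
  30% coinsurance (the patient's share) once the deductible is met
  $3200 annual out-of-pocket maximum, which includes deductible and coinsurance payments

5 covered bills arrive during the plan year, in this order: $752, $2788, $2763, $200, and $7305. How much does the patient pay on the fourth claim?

#1 ($752): entire amount goes to the deductible. Patient pays $752; OOP now $752.
#2 ($2788): deductible takes $517, $2271 remains; patient's 30% is $681.30. Patient pays $1198.30; OOP now $1950.30.
#3 ($2763): 30% coinsurance on $2763 = $828.90. Patient owes $828.90 (running OOP $2779.20).
#4 ($200): deductible already satisfied, so patient's share is 30% × $200 = $60. Patient owes $60 (running OOP $2839.20).

$60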